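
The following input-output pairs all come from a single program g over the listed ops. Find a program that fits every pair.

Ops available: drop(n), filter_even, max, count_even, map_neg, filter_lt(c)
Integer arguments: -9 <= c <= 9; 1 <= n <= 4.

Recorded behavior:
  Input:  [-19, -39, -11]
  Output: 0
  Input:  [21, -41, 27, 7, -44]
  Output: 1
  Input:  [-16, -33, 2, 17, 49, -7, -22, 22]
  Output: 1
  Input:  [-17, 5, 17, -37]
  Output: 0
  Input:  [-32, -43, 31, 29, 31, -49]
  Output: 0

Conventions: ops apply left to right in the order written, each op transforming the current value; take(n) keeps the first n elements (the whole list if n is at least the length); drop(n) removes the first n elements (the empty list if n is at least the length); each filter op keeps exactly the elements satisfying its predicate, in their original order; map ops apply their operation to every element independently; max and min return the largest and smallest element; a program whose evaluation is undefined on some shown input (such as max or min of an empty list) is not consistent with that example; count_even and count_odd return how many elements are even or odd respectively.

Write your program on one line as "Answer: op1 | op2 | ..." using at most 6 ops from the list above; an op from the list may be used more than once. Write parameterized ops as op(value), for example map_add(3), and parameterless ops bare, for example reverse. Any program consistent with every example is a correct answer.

drop(4) | filter_lt(2) | map_neg | filter_even | count_even

Check, running the answer program on each example:
  [-19, -39, -11] -> [] -> [] -> [] -> [] -> 0
  [21, -41, 27, 7, -44] -> [-44] -> [-44] -> [44] -> [44] -> 1
  [-16, -33, 2, 17, 49, -7, -22, 22] -> [49, -7, -22, 22] -> [-7, -22] -> [7, 22] -> [22] -> 1
  [-17, 5, 17, -37] -> [] -> [] -> [] -> [] -> 0
  [-32, -43, 31, 29, 31, -49] -> [31, -49] -> [-49] -> [49] -> [] -> 0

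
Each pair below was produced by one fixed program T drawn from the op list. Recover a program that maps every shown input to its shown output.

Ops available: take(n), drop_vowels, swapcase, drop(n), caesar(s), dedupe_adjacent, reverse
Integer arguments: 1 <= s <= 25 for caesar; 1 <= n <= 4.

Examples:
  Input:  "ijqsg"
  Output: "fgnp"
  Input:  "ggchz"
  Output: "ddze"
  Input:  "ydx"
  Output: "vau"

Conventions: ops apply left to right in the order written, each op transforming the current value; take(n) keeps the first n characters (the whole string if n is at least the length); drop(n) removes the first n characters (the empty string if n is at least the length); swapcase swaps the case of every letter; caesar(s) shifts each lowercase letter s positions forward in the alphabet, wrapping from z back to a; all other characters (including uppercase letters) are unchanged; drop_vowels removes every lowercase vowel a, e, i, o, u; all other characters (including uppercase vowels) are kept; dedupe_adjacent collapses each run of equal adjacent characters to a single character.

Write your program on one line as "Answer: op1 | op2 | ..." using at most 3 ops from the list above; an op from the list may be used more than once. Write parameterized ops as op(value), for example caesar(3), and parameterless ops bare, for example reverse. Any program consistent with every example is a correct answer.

take(4) | caesar(23)

Check, running the answer program on each example:
  "ijqsg" -> "ijqs" -> "fgnp"
  "ggchz" -> "ggch" -> "ddze"
  "ydx" -> "ydx" -> "vau"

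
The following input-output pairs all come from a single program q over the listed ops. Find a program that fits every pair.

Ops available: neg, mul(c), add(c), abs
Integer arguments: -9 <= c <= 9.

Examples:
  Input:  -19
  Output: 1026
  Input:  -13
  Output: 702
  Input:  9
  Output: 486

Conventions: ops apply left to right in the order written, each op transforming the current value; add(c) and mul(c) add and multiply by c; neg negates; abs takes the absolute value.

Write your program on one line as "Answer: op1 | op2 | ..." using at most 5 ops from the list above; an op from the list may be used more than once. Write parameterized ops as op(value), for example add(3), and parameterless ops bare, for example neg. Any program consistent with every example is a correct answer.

abs | mul(6) | mul(-9) | abs

Check, running the answer program on each example:
  -19 -> 19 -> 114 -> -1026 -> 1026
  -13 -> 13 -> 78 -> -702 -> 702
  9 -> 9 -> 54 -> -486 -> 486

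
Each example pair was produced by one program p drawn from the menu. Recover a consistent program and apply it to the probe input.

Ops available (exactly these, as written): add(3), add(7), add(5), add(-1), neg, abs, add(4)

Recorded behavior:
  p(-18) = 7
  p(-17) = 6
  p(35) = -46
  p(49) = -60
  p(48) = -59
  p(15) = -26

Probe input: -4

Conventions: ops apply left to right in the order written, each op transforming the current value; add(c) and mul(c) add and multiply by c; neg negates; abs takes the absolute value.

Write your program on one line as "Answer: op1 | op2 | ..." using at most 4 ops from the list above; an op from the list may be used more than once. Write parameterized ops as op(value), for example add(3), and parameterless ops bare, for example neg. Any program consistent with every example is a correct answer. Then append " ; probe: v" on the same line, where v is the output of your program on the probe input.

add(4) | add(7) | neg ; probe: -7

Check, running the answer program on each example:
  -18 -> -14 -> -7 -> 7
  -17 -> -13 -> -6 -> 6
  35 -> 39 -> 46 -> -46
  49 -> 53 -> 60 -> -60
  48 -> 52 -> 59 -> -59
  15 -> 19 -> 26 -> -26
  probe: -4 -> 0 -> 7 -> -7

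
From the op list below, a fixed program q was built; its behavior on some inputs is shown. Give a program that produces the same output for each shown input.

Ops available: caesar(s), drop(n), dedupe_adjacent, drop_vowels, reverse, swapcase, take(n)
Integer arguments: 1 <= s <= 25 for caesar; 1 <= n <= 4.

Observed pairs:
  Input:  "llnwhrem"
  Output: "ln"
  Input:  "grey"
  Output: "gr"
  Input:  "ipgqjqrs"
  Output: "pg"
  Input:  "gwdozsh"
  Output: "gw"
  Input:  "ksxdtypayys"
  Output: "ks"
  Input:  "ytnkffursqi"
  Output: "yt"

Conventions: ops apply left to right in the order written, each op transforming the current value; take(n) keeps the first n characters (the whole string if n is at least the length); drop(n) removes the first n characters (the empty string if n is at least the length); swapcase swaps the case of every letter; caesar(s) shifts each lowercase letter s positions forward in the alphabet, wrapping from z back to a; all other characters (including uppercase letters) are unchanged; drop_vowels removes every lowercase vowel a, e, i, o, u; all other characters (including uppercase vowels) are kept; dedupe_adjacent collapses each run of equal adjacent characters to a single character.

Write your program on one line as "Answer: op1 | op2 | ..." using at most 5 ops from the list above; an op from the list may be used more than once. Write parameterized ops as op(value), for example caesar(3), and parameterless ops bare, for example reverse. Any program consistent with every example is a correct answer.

dedupe_adjacent | take(3) | drop_vowels | take(2)

Check, running the answer program on each example:
  "llnwhrem" -> "lnwhrem" -> "lnw" -> "lnw" -> "ln"
  "grey" -> "grey" -> "gre" -> "gr" -> "gr"
  "ipgqjqrs" -> "ipgqjqrs" -> "ipg" -> "pg" -> "pg"
  "gwdozsh" -> "gwdozsh" -> "gwd" -> "gwd" -> "gw"
  "ksxdtypayys" -> "ksxdtypays" -> "ksx" -> "ksx" -> "ks"
  "ytnkffursqi" -> "ytnkfursqi" -> "ytn" -> "ytn" -> "yt"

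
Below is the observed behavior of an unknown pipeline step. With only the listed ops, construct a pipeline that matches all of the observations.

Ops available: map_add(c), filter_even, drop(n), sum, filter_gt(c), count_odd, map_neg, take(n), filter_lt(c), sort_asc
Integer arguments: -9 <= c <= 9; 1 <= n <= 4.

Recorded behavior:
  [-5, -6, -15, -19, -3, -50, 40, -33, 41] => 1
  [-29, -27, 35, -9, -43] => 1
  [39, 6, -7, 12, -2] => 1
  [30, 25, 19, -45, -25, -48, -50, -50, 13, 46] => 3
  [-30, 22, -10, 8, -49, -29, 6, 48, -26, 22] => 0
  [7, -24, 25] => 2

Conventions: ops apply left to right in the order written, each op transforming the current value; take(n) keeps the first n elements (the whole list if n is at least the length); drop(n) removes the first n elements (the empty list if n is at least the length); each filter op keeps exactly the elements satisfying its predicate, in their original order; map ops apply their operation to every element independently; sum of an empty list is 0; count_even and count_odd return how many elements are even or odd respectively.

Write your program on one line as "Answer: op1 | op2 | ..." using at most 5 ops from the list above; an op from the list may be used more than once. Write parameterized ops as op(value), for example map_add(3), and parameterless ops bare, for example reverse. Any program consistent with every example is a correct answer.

map_neg | filter_lt(-4) | filter_lt(-6) | map_neg | count_odd

Check, running the answer program on each example:
  [-5, -6, -15, -19, -3, -50, 40, -33, 41] -> [5, 6, 15, 19, 3, 50, -40, 33, -41] -> [-40, -41] -> [-40, -41] -> [40, 41] -> 1
  [-29, -27, 35, -9, -43] -> [29, 27, -35, 9, 43] -> [-35] -> [-35] -> [35] -> 1
  [39, 6, -7, 12, -2] -> [-39, -6, 7, -12, 2] -> [-39, -6, -12] -> [-39, -12] -> [39, 12] -> 1
  [30, 25, 19, -45, -25, -48, -50, -50, 13, 46] -> [-30, -25, -19, 45, 25, 48, 50, 50, -13, -46] -> [-30, -25, -19, -13, -46] -> [-30, -25, -19, -13, -46] -> [30, 25, 19, 13, 46] -> 3
  [-30, 22, -10, 8, -49, -29, 6, 48, -26, 22] -> [30, -22, 10, -8, 49, 29, -6, -48, 26, -22] -> [-22, -8, -6, -48, -22] -> [-22, -8, -48, -22] -> [22, 8, 48, 22] -> 0
  [7, -24, 25] -> [-7, 24, -25] -> [-7, -25] -> [-7, -25] -> [7, 25] -> 2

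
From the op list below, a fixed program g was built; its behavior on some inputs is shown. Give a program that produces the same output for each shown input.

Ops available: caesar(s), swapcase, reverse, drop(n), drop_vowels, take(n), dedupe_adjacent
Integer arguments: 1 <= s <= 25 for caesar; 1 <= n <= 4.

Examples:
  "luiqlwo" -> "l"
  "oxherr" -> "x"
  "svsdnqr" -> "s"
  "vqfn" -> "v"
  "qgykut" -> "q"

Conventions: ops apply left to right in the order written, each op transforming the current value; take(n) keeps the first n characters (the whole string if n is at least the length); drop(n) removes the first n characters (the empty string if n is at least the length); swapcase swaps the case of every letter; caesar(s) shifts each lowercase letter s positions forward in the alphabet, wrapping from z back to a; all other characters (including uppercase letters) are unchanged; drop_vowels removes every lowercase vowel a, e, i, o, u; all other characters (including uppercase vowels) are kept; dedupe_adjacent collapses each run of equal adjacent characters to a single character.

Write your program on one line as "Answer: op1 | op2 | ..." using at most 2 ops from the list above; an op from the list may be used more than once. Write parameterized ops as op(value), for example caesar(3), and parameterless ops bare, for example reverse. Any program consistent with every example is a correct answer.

drop_vowels | take(1)

Check, running the answer program on each example:
  "luiqlwo" -> "lqlw" -> "l"
  "oxherr" -> "xhrr" -> "x"
  "svsdnqr" -> "svsdnqr" -> "s"
  "vqfn" -> "vqfn" -> "v"
  "qgykut" -> "qgykt" -> "q"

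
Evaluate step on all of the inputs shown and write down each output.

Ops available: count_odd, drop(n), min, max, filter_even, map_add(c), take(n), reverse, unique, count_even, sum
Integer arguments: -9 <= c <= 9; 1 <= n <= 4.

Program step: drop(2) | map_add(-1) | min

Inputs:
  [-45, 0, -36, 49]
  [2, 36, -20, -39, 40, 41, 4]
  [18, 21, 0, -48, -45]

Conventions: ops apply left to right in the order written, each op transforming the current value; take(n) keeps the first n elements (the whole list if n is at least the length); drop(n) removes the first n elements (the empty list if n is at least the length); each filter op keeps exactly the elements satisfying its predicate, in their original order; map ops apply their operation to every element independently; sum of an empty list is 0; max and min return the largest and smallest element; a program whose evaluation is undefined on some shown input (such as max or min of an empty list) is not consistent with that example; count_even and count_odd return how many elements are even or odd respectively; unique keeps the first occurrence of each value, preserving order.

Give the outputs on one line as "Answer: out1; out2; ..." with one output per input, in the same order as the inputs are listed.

-37; -40; -49

Execution, op by op:
  [-45, 0, -36, 49] -> [-36, 49] -> [-37, 48] -> -37
  [2, 36, -20, -39, 40, 41, 4] -> [-20, -39, 40, 41, 4] -> [-21, -40, 39, 40, 3] -> -40
  [18, 21, 0, -48, -45] -> [0, -48, -45] -> [-1, -49, -46] -> -49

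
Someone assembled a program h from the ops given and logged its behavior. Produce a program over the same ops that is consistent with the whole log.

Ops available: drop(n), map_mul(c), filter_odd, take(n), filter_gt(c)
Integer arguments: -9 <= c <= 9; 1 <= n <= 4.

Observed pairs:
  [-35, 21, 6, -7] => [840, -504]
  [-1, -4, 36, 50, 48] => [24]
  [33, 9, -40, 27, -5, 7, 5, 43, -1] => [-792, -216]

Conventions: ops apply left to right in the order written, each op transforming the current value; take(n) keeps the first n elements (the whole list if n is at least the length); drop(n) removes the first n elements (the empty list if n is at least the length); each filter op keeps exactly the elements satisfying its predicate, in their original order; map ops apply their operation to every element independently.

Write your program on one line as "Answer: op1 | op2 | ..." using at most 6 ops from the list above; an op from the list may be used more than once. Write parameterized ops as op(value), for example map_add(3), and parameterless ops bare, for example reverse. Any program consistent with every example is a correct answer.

filter_odd | map_mul(-3) | take(2) | map_mul(-4) | map_mul(-2)

Check, running the answer program on each example:
  [-35, 21, 6, -7] -> [-35, 21, -7] -> [105, -63, 21] -> [105, -63] -> [-420, 252] -> [840, -504]
  [-1, -4, 36, 50, 48] -> [-1] -> [3] -> [3] -> [-12] -> [24]
  [33, 9, -40, 27, -5, 7, 5, 43, -1] -> [33, 9, 27, -5, 7, 5, 43, -1] -> [-99, -27, -81, 15, -21, -15, -129, 3] -> [-99, -27] -> [396, 108] -> [-792, -216]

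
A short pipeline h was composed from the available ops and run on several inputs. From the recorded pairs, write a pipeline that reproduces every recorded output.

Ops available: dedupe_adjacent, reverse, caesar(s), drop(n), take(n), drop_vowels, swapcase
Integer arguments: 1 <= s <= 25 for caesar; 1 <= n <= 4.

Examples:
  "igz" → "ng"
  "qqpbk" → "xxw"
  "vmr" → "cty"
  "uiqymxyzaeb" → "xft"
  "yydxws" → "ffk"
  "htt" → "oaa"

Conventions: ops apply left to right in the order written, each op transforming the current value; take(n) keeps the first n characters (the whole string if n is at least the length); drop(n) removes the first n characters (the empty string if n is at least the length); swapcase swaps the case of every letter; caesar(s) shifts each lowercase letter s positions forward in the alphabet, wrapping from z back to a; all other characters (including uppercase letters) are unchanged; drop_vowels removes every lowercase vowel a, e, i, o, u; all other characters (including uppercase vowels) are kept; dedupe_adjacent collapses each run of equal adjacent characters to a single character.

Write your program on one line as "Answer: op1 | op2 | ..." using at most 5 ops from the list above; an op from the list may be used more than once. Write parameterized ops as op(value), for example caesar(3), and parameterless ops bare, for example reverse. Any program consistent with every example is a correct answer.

drop_vowels | caesar(12) | caesar(21) | take(3)

Check, running the answer program on each example:
  "igz" -> "gz" -> "sl" -> "ng" -> "ng"
  "qqpbk" -> "qqpbk" -> "ccbnw" -> "xxwir" -> "xxw"
  "vmr" -> "vmr" -> "hyd" -> "cty" -> "cty"
  "uiqymxyzaeb" -> "qymxyzb" -> "ckyjkln" -> "xftefgi" -> "xft"
  "yydxws" -> "yydxws" -> "kkpjie" -> "ffkedz" -> "ffk"
  "htt" -> "htt" -> "tff" -> "oaa" -> "oaa"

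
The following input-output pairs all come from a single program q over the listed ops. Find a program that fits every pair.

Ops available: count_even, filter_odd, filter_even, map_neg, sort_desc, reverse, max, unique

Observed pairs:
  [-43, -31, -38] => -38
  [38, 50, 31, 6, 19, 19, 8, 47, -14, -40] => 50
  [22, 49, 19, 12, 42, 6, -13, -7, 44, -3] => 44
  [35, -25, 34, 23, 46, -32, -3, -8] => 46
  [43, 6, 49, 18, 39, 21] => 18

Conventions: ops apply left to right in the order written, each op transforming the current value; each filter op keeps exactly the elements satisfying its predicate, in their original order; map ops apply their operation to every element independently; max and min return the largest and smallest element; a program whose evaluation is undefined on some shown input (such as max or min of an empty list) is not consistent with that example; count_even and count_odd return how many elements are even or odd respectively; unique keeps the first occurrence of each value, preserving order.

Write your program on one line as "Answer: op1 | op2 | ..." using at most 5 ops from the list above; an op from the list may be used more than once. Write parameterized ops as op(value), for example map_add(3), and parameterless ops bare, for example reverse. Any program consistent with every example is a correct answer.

reverse | unique | filter_even | max

Check, running the answer program on each example:
  [-43, -31, -38] -> [-38, -31, -43] -> [-38, -31, -43] -> [-38] -> -38
  [38, 50, 31, 6, 19, 19, 8, 47, -14, -40] -> [-40, -14, 47, 8, 19, 19, 6, 31, 50, 38] -> [-40, -14, 47, 8, 19, 6, 31, 50, 38] -> [-40, -14, 8, 6, 50, 38] -> 50
  [22, 49, 19, 12, 42, 6, -13, -7, 44, -3] -> [-3, 44, -7, -13, 6, 42, 12, 19, 49, 22] -> [-3, 44, -7, -13, 6, 42, 12, 19, 49, 22] -> [44, 6, 42, 12, 22] -> 44
  [35, -25, 34, 23, 46, -32, -3, -8] -> [-8, -3, -32, 46, 23, 34, -25, 35] -> [-8, -3, -32, 46, 23, 34, -25, 35] -> [-8, -32, 46, 34] -> 46
  [43, 6, 49, 18, 39, 21] -> [21, 39, 18, 49, 6, 43] -> [21, 39, 18, 49, 6, 43] -> [18, 6] -> 18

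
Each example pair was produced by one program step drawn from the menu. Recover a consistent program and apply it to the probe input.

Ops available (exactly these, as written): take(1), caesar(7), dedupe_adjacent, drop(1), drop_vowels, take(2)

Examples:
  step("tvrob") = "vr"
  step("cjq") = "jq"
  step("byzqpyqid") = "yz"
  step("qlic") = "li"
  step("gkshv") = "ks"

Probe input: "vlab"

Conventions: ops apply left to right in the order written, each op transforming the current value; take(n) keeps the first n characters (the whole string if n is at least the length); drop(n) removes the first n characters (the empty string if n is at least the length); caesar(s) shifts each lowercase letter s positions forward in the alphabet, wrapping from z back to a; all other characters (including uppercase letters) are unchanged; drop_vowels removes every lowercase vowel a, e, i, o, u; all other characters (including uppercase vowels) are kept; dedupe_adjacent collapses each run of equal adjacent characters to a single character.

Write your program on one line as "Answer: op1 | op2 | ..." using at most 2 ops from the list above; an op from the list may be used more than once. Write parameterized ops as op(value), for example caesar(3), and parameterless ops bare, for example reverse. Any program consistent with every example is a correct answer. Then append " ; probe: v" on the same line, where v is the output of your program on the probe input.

drop(1) | take(2) ; probe: "la"

Check, running the answer program on each example:
  "tvrob" -> "vrob" -> "vr"
  "cjq" -> "jq" -> "jq"
  "byzqpyqid" -> "yzqpyqid" -> "yz"
  "qlic" -> "lic" -> "li"
  "gkshv" -> "kshv" -> "ks"
  probe: "vlab" -> "lab" -> "la"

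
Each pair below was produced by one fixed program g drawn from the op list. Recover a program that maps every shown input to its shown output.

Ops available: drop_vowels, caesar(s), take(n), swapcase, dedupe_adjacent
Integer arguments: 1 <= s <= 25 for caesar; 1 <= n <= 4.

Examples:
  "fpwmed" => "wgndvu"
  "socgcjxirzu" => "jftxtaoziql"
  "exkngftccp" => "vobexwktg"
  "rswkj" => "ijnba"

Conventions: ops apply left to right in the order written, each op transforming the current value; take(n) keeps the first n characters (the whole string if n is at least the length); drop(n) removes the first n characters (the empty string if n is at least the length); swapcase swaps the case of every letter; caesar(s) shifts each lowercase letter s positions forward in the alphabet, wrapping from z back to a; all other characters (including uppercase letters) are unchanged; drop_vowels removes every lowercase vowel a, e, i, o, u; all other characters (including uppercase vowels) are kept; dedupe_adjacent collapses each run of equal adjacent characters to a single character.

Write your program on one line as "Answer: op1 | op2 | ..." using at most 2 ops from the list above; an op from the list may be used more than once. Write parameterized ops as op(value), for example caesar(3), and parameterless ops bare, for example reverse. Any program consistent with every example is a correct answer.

caesar(17) | dedupe_adjacent

Check, running the answer program on each example:
  "fpwmed" -> "wgndvu" -> "wgndvu"
  "socgcjxirzu" -> "jftxtaoziql" -> "jftxtaoziql"
  "exkngftccp" -> "vobexwkttg" -> "vobexwktg"
  "rswkj" -> "ijnba" -> "ijnba"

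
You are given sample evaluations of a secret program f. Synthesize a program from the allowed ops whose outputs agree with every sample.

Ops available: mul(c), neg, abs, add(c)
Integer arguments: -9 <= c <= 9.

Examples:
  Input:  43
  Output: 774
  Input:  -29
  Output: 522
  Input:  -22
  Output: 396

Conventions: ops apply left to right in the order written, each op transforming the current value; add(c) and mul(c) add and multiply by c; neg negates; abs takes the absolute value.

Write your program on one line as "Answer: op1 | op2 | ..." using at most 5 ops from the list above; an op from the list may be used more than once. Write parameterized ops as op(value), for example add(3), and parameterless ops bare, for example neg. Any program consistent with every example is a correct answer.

mul(-6) | mul(-3) | mul(-1) | abs

Check, running the answer program on each example:
  43 -> -258 -> 774 -> -774 -> 774
  -29 -> 174 -> -522 -> 522 -> 522
  -22 -> 132 -> -396 -> 396 -> 396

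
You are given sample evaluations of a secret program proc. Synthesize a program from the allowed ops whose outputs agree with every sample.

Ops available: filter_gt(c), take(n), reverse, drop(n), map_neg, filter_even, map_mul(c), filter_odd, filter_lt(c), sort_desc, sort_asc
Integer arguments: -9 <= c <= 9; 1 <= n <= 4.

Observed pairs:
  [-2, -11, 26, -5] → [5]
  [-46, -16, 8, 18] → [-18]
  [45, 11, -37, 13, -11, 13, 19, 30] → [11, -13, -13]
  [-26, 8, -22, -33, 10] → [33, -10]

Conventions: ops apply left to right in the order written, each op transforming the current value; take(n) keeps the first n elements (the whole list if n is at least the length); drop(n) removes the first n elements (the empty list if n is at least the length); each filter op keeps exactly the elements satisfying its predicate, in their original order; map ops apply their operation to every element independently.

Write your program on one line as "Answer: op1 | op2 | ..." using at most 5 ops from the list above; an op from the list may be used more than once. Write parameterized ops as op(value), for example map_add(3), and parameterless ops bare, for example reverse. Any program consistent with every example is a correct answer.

drop(3) | map_neg | sort_desc | take(3)

Check, running the answer program on each example:
  [-2, -11, 26, -5] -> [-5] -> [5] -> [5] -> [5]
  [-46, -16, 8, 18] -> [18] -> [-18] -> [-18] -> [-18]
  [45, 11, -37, 13, -11, 13, 19, 30] -> [13, -11, 13, 19, 30] -> [-13, 11, -13, -19, -30] -> [11, -13, -13, -19, -30] -> [11, -13, -13]
  [-26, 8, -22, -33, 10] -> [-33, 10] -> [33, -10] -> [33, -10] -> [33, -10]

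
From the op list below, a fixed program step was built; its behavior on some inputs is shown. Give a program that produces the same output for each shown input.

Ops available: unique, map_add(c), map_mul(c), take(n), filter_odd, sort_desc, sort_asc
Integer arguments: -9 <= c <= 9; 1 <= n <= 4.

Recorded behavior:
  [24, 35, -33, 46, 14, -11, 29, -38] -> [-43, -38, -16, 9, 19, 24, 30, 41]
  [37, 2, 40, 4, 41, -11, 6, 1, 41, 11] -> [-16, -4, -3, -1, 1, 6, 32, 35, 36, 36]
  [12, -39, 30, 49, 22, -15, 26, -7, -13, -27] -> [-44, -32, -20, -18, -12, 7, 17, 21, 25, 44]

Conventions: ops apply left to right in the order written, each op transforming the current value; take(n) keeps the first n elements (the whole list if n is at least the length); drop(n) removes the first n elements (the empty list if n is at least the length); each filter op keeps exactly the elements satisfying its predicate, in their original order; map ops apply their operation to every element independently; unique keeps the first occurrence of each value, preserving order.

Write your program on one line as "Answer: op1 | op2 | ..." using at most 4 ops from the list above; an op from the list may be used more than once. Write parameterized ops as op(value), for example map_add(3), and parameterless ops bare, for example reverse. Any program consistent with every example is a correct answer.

sort_desc | sort_asc | map_add(-5)

Check, running the answer program on each example:
  [24, 35, -33, 46, 14, -11, 29, -38] -> [46, 35, 29, 24, 14, -11, -33, -38] -> [-38, -33, -11, 14, 24, 29, 35, 46] -> [-43, -38, -16, 9, 19, 24, 30, 41]
  [37, 2, 40, 4, 41, -11, 6, 1, 41, 11] -> [41, 41, 40, 37, 11, 6, 4, 2, 1, -11] -> [-11, 1, 2, 4, 6, 11, 37, 40, 41, 41] -> [-16, -4, -3, -1, 1, 6, 32, 35, 36, 36]
  [12, -39, 30, 49, 22, -15, 26, -7, -13, -27] -> [49, 30, 26, 22, 12, -7, -13, -15, -27, -39] -> [-39, -27, -15, -13, -7, 12, 22, 26, 30, 49] -> [-44, -32, -20, -18, -12, 7, 17, 21, 25, 44]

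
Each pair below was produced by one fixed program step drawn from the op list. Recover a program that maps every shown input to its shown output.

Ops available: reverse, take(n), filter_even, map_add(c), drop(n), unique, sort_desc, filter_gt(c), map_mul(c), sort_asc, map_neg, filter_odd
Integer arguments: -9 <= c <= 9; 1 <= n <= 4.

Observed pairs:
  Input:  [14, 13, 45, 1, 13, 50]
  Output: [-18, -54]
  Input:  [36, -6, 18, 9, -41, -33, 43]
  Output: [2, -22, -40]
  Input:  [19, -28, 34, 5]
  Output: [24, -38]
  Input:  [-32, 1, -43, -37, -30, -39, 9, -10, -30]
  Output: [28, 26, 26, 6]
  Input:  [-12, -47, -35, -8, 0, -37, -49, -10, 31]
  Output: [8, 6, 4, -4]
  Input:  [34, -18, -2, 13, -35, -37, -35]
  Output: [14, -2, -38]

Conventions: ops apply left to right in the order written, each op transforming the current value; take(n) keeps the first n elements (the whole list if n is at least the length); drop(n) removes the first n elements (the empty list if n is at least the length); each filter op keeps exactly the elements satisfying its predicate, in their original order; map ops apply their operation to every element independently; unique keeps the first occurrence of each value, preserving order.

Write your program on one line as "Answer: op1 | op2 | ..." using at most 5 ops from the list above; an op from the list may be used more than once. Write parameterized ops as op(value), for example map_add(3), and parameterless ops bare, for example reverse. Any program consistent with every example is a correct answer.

filter_even | map_add(4) | map_neg | sort_desc

Check, running the answer program on each example:
  [14, 13, 45, 1, 13, 50] -> [14, 50] -> [18, 54] -> [-18, -54] -> [-18, -54]
  [36, -6, 18, 9, -41, -33, 43] -> [36, -6, 18] -> [40, -2, 22] -> [-40, 2, -22] -> [2, -22, -40]
  [19, -28, 34, 5] -> [-28, 34] -> [-24, 38] -> [24, -38] -> [24, -38]
  [-32, 1, -43, -37, -30, -39, 9, -10, -30] -> [-32, -30, -10, -30] -> [-28, -26, -6, -26] -> [28, 26, 6, 26] -> [28, 26, 26, 6]
  [-12, -47, -35, -8, 0, -37, -49, -10, 31] -> [-12, -8, 0, -10] -> [-8, -4, 4, -6] -> [8, 4, -4, 6] -> [8, 6, 4, -4]
  [34, -18, -2, 13, -35, -37, -35] -> [34, -18, -2] -> [38, -14, 2] -> [-38, 14, -2] -> [14, -2, -38]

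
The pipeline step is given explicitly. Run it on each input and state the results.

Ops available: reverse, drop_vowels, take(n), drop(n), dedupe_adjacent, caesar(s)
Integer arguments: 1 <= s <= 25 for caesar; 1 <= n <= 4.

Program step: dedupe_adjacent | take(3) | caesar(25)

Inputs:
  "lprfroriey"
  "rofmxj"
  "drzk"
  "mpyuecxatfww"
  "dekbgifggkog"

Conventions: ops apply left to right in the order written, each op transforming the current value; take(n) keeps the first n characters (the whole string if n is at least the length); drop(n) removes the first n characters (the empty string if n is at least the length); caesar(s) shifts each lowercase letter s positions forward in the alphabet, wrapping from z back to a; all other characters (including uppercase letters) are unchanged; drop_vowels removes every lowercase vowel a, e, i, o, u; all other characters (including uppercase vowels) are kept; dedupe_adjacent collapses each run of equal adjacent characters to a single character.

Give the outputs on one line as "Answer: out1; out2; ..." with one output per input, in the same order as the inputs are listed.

Execution, op by op:
  "lprfroriey" -> "lprfroriey" -> "lpr" -> "koq"
  "rofmxj" -> "rofmxj" -> "rof" -> "qne"
  "drzk" -> "drzk" -> "drz" -> "cqy"
  "mpyuecxatfww" -> "mpyuecxatfw" -> "mpy" -> "lox"
  "dekbgifggkog" -> "dekbgifgkog" -> "dek" -> "cdj"

"koq"; "qne"; "cqy"; "lox"; "cdj"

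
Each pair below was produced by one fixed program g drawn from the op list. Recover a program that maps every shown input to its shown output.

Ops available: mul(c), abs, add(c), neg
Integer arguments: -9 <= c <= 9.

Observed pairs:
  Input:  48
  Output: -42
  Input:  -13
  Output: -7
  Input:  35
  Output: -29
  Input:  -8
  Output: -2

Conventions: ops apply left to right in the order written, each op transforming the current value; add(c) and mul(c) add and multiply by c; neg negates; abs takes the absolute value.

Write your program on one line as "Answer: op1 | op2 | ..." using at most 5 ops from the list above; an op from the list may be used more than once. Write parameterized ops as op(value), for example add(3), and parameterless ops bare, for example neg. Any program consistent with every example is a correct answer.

neg | abs | add(-6) | neg

Check, running the answer program on each example:
  48 -> -48 -> 48 -> 42 -> -42
  -13 -> 13 -> 13 -> 7 -> -7
  35 -> -35 -> 35 -> 29 -> -29
  -8 -> 8 -> 8 -> 2 -> -2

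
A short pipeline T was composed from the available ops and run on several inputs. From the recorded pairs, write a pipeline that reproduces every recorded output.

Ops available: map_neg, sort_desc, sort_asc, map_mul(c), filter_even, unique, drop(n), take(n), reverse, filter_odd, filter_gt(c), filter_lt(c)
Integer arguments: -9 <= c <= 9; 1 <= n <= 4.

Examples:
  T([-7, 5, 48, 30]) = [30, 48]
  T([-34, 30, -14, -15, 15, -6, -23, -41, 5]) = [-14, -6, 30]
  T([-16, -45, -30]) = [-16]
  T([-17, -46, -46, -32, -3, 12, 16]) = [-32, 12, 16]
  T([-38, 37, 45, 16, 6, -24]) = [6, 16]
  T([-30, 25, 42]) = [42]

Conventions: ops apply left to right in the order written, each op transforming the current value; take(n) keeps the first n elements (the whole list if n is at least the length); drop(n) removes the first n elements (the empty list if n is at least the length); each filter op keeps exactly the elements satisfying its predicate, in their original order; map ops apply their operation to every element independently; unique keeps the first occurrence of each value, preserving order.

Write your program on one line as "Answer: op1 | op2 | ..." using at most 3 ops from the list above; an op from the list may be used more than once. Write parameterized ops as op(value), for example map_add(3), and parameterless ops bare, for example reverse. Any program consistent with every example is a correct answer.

sort_asc | drop(2) | filter_even

Check, running the answer program on each example:
  [-7, 5, 48, 30] -> [-7, 5, 30, 48] -> [30, 48] -> [30, 48]
  [-34, 30, -14, -15, 15, -6, -23, -41, 5] -> [-41, -34, -23, -15, -14, -6, 5, 15, 30] -> [-23, -15, -14, -6, 5, 15, 30] -> [-14, -6, 30]
  [-16, -45, -30] -> [-45, -30, -16] -> [-16] -> [-16]
  [-17, -46, -46, -32, -3, 12, 16] -> [-46, -46, -32, -17, -3, 12, 16] -> [-32, -17, -3, 12, 16] -> [-32, 12, 16]
  [-38, 37, 45, 16, 6, -24] -> [-38, -24, 6, 16, 37, 45] -> [6, 16, 37, 45] -> [6, 16]
  [-30, 25, 42] -> [-30, 25, 42] -> [42] -> [42]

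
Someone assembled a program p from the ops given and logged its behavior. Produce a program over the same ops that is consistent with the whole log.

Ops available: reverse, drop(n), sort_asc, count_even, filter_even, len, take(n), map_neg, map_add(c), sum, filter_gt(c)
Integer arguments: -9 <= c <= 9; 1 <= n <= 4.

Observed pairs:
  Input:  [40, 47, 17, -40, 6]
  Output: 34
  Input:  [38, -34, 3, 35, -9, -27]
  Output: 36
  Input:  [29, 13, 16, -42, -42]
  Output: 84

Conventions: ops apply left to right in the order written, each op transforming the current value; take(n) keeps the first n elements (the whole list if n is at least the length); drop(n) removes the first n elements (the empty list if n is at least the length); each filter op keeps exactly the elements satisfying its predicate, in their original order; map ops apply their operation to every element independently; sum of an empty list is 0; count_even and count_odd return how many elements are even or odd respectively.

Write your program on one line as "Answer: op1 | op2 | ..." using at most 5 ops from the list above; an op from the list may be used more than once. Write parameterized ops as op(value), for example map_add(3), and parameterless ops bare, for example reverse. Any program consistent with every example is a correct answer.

reverse | take(2) | reverse | map_neg | sum

Check, running the answer program on each example:
  [40, 47, 17, -40, 6] -> [6, -40, 17, 47, 40] -> [6, -40] -> [-40, 6] -> [40, -6] -> 34
  [38, -34, 3, 35, -9, -27] -> [-27, -9, 35, 3, -34, 38] -> [-27, -9] -> [-9, -27] -> [9, 27] -> 36
  [29, 13, 16, -42, -42] -> [-42, -42, 16, 13, 29] -> [-42, -42] -> [-42, -42] -> [42, 42] -> 84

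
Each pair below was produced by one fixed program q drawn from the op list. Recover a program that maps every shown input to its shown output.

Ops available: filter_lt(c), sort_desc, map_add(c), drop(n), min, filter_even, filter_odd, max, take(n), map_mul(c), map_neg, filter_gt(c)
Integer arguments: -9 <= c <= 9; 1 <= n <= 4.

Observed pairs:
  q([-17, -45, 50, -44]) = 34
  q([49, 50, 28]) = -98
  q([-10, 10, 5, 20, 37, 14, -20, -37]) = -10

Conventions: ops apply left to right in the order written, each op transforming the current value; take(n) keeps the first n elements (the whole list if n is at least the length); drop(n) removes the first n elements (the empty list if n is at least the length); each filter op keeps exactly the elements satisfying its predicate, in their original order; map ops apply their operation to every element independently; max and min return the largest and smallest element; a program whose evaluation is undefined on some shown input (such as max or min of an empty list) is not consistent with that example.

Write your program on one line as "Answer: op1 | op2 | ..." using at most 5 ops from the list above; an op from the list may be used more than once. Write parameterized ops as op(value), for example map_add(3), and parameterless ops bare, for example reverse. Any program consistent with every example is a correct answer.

filter_odd | map_mul(-2) | take(1) | min

Check, running the answer program on each example:
  [-17, -45, 50, -44] -> [-17, -45] -> [34, 90] -> [34] -> 34
  [49, 50, 28] -> [49] -> [-98] -> [-98] -> -98
  [-10, 10, 5, 20, 37, 14, -20, -37] -> [5, 37, -37] -> [-10, -74, 74] -> [-10] -> -10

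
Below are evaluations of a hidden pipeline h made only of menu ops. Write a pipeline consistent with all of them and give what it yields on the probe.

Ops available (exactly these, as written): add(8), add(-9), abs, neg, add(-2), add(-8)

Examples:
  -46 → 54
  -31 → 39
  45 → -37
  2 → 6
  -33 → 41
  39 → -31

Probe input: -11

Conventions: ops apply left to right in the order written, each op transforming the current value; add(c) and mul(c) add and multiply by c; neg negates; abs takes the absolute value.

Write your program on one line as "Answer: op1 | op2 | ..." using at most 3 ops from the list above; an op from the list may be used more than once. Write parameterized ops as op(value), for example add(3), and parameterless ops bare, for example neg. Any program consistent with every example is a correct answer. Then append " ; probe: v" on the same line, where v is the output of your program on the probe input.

neg | add(8) ; probe: 19

Check, running the answer program on each example:
  -46 -> 46 -> 54
  -31 -> 31 -> 39
  45 -> -45 -> -37
  2 -> -2 -> 6
  -33 -> 33 -> 41
  39 -> -39 -> -31
  probe: -11 -> 11 -> 19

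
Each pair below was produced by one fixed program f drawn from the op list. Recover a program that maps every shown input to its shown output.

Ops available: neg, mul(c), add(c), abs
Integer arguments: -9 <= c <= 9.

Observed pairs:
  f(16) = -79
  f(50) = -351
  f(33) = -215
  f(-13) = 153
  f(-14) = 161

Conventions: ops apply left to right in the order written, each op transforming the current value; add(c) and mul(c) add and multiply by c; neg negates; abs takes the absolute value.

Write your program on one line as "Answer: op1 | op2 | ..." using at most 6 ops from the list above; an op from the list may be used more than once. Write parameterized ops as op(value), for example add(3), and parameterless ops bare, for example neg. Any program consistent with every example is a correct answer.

add(-6) | neg | mul(8) | add(-5) | add(6)

Check, running the answer program on each example:
  16 -> 10 -> -10 -> -80 -> -85 -> -79
  50 -> 44 -> -44 -> -352 -> -357 -> -351
  33 -> 27 -> -27 -> -216 -> -221 -> -215
  -13 -> -19 -> 19 -> 152 -> 147 -> 153
  -14 -> -20 -> 20 -> 160 -> 155 -> 161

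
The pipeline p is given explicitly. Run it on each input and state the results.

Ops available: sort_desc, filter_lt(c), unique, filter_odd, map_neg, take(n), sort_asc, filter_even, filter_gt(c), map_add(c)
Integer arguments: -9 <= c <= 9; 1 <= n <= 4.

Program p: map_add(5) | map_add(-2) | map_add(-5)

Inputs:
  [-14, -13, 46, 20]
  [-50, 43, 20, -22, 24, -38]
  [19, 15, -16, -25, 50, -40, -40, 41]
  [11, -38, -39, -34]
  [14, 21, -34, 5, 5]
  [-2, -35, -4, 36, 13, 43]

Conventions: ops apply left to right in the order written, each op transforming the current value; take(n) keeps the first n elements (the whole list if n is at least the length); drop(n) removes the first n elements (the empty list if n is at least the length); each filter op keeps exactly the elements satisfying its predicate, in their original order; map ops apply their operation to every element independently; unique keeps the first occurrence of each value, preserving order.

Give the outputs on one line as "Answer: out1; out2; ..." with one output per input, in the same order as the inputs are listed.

[-16, -15, 44, 18]; [-52, 41, 18, -24, 22, -40]; [17, 13, -18, -27, 48, -42, -42, 39]; [9, -40, -41, -36]; [12, 19, -36, 3, 3]; [-4, -37, -6, 34, 11, 41]

Execution, op by op:
  [-14, -13, 46, 20] -> [-9, -8, 51, 25] -> [-11, -10, 49, 23] -> [-16, -15, 44, 18]
  [-50, 43, 20, -22, 24, -38] -> [-45, 48, 25, -17, 29, -33] -> [-47, 46, 23, -19, 27, -35] -> [-52, 41, 18, -24, 22, -40]
  [19, 15, -16, -25, 50, -40, -40, 41] -> [24, 20, -11, -20, 55, -35, -35, 46] -> [22, 18, -13, -22, 53, -37, -37, 44] -> [17, 13, -18, -27, 48, -42, -42, 39]
  [11, -38, -39, -34] -> [16, -33, -34, -29] -> [14, -35, -36, -31] -> [9, -40, -41, -36]
  [14, 21, -34, 5, 5] -> [19, 26, -29, 10, 10] -> [17, 24, -31, 8, 8] -> [12, 19, -36, 3, 3]
  [-2, -35, -4, 36, 13, 43] -> [3, -30, 1, 41, 18, 48] -> [1, -32, -1, 39, 16, 46] -> [-4, -37, -6, 34, 11, 41]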